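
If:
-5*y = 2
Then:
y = -2/5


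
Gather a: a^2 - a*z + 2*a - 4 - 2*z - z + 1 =a^2 + a*(2 - z) - 3*z - 3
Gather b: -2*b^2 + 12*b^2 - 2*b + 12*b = 10*b^2 + 10*b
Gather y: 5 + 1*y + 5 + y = 2*y + 10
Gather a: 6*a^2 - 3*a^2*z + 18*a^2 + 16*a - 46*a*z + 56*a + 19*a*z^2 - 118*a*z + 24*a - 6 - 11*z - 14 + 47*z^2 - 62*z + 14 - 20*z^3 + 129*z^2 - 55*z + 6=a^2*(24 - 3*z) + a*(19*z^2 - 164*z + 96) - 20*z^3 + 176*z^2 - 128*z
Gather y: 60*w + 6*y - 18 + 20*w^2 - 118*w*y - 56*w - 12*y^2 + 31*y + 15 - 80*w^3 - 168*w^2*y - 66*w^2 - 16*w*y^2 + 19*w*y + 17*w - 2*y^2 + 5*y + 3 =-80*w^3 - 46*w^2 + 21*w + y^2*(-16*w - 14) + y*(-168*w^2 - 99*w + 42)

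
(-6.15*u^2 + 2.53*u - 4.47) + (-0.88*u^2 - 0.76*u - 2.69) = -7.03*u^2 + 1.77*u - 7.16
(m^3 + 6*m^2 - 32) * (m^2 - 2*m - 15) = m^5 + 4*m^4 - 27*m^3 - 122*m^2 + 64*m + 480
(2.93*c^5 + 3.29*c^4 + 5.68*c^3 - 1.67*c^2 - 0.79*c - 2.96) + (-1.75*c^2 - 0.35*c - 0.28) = 2.93*c^5 + 3.29*c^4 + 5.68*c^3 - 3.42*c^2 - 1.14*c - 3.24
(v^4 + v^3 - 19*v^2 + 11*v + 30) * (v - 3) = v^5 - 2*v^4 - 22*v^3 + 68*v^2 - 3*v - 90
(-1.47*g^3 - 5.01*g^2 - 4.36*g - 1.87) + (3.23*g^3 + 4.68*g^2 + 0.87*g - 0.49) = 1.76*g^3 - 0.33*g^2 - 3.49*g - 2.36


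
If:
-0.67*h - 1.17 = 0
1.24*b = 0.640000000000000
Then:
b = 0.52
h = -1.75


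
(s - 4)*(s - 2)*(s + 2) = s^3 - 4*s^2 - 4*s + 16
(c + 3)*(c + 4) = c^2 + 7*c + 12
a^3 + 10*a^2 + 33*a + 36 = (a + 3)^2*(a + 4)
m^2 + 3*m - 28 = (m - 4)*(m + 7)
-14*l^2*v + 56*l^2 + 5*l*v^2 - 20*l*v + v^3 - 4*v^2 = (-2*l + v)*(7*l + v)*(v - 4)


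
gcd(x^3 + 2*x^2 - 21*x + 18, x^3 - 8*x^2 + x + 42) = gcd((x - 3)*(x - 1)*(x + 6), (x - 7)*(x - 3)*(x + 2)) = x - 3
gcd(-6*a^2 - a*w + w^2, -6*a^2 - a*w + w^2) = -6*a^2 - a*w + w^2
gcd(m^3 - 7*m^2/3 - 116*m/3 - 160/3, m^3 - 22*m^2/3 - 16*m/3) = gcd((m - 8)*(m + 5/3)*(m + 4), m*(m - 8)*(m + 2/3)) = m - 8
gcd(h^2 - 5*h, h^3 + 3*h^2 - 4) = 1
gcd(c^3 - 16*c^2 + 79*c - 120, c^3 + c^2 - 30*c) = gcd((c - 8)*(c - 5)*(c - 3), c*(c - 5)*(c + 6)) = c - 5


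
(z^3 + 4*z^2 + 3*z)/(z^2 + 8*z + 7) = z*(z + 3)/(z + 7)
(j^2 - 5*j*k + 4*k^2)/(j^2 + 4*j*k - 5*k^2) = (j - 4*k)/(j + 5*k)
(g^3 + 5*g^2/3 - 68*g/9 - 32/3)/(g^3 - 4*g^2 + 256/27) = 3*(g + 3)/(3*g - 8)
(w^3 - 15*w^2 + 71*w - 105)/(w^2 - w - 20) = (w^2 - 10*w + 21)/(w + 4)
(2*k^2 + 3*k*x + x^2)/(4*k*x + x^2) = (2*k^2 + 3*k*x + x^2)/(x*(4*k + x))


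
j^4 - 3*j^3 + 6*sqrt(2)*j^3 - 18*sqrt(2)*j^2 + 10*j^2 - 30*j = j*(j - 3)*(j + sqrt(2))*(j + 5*sqrt(2))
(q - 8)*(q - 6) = q^2 - 14*q + 48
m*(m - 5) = m^2 - 5*m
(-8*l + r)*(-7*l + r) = 56*l^2 - 15*l*r + r^2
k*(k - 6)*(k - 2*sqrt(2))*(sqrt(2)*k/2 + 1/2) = sqrt(2)*k^4/2 - 3*sqrt(2)*k^3 - 3*k^3/2 - sqrt(2)*k^2 + 9*k^2 + 6*sqrt(2)*k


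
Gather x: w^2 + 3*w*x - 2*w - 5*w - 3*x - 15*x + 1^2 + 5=w^2 - 7*w + x*(3*w - 18) + 6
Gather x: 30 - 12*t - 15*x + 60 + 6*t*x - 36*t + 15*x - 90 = 6*t*x - 48*t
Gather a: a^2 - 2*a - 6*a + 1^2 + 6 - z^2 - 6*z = a^2 - 8*a - z^2 - 6*z + 7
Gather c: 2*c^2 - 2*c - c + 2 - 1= 2*c^2 - 3*c + 1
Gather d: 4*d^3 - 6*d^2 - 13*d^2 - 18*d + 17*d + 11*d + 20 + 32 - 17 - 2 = 4*d^3 - 19*d^2 + 10*d + 33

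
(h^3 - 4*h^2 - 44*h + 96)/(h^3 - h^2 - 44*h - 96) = (h^2 + 4*h - 12)/(h^2 + 7*h + 12)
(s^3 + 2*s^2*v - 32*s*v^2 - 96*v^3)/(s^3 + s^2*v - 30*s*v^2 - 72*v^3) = (s + 4*v)/(s + 3*v)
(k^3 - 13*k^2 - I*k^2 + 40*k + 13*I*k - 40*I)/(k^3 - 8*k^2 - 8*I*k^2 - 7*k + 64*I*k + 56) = (k - 5)/(k - 7*I)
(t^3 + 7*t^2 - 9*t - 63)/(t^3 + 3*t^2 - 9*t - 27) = (t + 7)/(t + 3)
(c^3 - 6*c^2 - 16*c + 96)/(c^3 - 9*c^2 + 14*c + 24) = (c + 4)/(c + 1)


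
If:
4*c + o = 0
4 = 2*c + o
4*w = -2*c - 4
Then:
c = -2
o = 8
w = 0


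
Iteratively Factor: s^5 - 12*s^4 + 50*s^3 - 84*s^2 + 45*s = (s)*(s^4 - 12*s^3 + 50*s^2 - 84*s + 45) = s*(s - 5)*(s^3 - 7*s^2 + 15*s - 9) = s*(s - 5)*(s - 3)*(s^2 - 4*s + 3) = s*(s - 5)*(s - 3)*(s - 1)*(s - 3)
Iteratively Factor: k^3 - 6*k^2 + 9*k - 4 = (k - 1)*(k^2 - 5*k + 4) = (k - 1)^2*(k - 4)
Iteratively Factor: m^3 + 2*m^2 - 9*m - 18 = (m + 2)*(m^2 - 9) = (m - 3)*(m + 2)*(m + 3)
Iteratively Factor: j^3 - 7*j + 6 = (j - 2)*(j^2 + 2*j - 3) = (j - 2)*(j + 3)*(j - 1)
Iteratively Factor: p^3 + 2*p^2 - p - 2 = (p + 1)*(p^2 + p - 2) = (p + 1)*(p + 2)*(p - 1)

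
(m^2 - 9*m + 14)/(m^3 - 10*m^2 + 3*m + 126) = (m - 2)/(m^2 - 3*m - 18)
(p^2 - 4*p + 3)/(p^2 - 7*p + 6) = (p - 3)/(p - 6)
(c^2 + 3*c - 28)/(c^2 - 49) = (c - 4)/(c - 7)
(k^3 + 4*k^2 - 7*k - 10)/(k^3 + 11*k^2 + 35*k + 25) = (k - 2)/(k + 5)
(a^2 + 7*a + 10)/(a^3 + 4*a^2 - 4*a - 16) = (a + 5)/(a^2 + 2*a - 8)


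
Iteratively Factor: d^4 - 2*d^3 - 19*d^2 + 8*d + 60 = (d - 5)*(d^3 + 3*d^2 - 4*d - 12) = (d - 5)*(d + 2)*(d^2 + d - 6) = (d - 5)*(d - 2)*(d + 2)*(d + 3)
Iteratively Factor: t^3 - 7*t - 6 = (t + 2)*(t^2 - 2*t - 3) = (t - 3)*(t + 2)*(t + 1)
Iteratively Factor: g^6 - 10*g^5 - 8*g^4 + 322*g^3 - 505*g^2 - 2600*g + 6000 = (g + 4)*(g^5 - 14*g^4 + 48*g^3 + 130*g^2 - 1025*g + 1500) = (g + 4)^2*(g^4 - 18*g^3 + 120*g^2 - 350*g + 375) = (g - 3)*(g + 4)^2*(g^3 - 15*g^2 + 75*g - 125) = (g - 5)*(g - 3)*(g + 4)^2*(g^2 - 10*g + 25) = (g - 5)^2*(g - 3)*(g + 4)^2*(g - 5)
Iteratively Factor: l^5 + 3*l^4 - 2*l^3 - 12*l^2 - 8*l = (l + 2)*(l^4 + l^3 - 4*l^2 - 4*l) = (l + 1)*(l + 2)*(l^3 - 4*l) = (l - 2)*(l + 1)*(l + 2)*(l^2 + 2*l) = l*(l - 2)*(l + 1)*(l + 2)*(l + 2)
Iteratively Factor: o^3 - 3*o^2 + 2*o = (o)*(o^2 - 3*o + 2) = o*(o - 2)*(o - 1)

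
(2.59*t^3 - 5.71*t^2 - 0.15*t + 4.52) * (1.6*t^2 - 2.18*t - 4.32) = 4.144*t^5 - 14.7822*t^4 + 1.019*t^3 + 32.2262*t^2 - 9.2056*t - 19.5264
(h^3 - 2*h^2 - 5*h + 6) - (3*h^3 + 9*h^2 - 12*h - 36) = -2*h^3 - 11*h^2 + 7*h + 42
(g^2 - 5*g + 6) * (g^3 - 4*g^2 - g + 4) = g^5 - 9*g^4 + 25*g^3 - 15*g^2 - 26*g + 24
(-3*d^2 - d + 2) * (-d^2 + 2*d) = 3*d^4 - 5*d^3 - 4*d^2 + 4*d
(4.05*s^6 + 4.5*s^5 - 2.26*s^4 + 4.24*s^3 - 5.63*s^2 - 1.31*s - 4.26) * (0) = 0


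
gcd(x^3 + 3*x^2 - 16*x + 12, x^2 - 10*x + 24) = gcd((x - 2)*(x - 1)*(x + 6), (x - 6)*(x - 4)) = 1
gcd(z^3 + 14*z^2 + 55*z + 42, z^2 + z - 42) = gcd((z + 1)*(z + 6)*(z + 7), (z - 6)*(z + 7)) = z + 7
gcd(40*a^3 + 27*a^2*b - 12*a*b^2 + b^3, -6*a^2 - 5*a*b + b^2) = a + b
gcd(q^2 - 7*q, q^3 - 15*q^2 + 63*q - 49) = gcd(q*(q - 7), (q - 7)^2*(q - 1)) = q - 7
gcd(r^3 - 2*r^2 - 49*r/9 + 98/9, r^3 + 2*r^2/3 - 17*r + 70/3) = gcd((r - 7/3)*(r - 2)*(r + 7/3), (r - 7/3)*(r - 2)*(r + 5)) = r^2 - 13*r/3 + 14/3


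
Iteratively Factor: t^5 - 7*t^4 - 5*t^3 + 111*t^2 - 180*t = (t - 3)*(t^4 - 4*t^3 - 17*t^2 + 60*t) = (t - 3)*(t + 4)*(t^3 - 8*t^2 + 15*t) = (t - 3)^2*(t + 4)*(t^2 - 5*t) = (t - 5)*(t - 3)^2*(t + 4)*(t)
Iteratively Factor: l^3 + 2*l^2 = (l)*(l^2 + 2*l) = l^2*(l + 2)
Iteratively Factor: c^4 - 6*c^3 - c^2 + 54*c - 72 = (c - 2)*(c^3 - 4*c^2 - 9*c + 36) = (c - 4)*(c - 2)*(c^2 - 9) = (c - 4)*(c - 2)*(c + 3)*(c - 3)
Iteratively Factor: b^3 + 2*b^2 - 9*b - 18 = (b + 3)*(b^2 - b - 6) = (b - 3)*(b + 3)*(b + 2)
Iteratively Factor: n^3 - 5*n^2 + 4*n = (n - 4)*(n^2 - n) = n*(n - 4)*(n - 1)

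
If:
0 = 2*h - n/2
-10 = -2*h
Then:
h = 5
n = 20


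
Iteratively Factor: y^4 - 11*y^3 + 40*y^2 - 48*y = (y - 4)*(y^3 - 7*y^2 + 12*y) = y*(y - 4)*(y^2 - 7*y + 12) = y*(y - 4)^2*(y - 3)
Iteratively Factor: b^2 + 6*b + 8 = (b + 4)*(b + 2)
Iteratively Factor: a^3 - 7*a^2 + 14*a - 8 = (a - 4)*(a^2 - 3*a + 2) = (a - 4)*(a - 1)*(a - 2)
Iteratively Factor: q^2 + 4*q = (q + 4)*(q)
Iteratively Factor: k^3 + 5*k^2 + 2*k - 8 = (k + 4)*(k^2 + k - 2) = (k + 2)*(k + 4)*(k - 1)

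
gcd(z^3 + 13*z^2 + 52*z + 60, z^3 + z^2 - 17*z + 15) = z + 5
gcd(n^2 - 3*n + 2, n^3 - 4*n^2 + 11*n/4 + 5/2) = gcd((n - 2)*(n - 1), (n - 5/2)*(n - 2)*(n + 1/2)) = n - 2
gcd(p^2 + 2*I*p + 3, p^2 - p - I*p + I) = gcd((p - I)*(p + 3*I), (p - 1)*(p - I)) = p - I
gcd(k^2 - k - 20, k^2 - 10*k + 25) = k - 5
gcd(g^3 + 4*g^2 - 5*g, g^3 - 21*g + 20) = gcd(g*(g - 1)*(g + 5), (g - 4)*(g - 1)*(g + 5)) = g^2 + 4*g - 5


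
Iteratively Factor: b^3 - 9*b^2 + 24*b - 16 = (b - 4)*(b^2 - 5*b + 4) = (b - 4)^2*(b - 1)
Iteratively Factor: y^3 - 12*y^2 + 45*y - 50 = (y - 5)*(y^2 - 7*y + 10) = (y - 5)^2*(y - 2)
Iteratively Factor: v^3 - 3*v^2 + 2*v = (v)*(v^2 - 3*v + 2) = v*(v - 1)*(v - 2)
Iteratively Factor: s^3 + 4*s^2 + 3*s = (s + 1)*(s^2 + 3*s) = (s + 1)*(s + 3)*(s)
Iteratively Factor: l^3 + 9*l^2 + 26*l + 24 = (l + 4)*(l^2 + 5*l + 6) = (l + 3)*(l + 4)*(l + 2)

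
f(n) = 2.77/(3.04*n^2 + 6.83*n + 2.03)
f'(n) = 2.77*(-6.08*n - 6.83)/(3.04*n^2 + 6.83*n + 2.03)^2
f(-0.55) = -3.43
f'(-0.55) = -14.83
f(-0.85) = -1.75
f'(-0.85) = -1.85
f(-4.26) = 0.10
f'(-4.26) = 0.07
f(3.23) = 0.05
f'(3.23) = -0.02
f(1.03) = 0.23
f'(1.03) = -0.24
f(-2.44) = 0.80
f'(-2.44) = 1.85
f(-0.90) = -1.67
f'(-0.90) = -1.37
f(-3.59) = 0.17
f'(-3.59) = 0.15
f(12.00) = 0.01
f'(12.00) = -0.00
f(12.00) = 0.01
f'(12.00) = -0.00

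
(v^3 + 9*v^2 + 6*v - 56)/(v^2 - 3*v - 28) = (v^2 + 5*v - 14)/(v - 7)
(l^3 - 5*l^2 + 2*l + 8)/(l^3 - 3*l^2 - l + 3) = (l^2 - 6*l + 8)/(l^2 - 4*l + 3)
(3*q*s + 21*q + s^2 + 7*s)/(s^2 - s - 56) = (3*q + s)/(s - 8)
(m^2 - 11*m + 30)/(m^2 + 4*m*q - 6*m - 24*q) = (m - 5)/(m + 4*q)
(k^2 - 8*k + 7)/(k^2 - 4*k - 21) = (k - 1)/(k + 3)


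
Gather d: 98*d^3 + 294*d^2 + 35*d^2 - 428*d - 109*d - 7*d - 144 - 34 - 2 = 98*d^3 + 329*d^2 - 544*d - 180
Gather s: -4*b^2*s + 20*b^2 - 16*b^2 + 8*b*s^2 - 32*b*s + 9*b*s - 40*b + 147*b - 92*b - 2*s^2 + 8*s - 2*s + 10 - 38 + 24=4*b^2 + 15*b + s^2*(8*b - 2) + s*(-4*b^2 - 23*b + 6) - 4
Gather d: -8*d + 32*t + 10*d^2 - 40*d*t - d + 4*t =10*d^2 + d*(-40*t - 9) + 36*t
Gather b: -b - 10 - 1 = -b - 11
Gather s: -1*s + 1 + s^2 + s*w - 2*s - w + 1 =s^2 + s*(w - 3) - w + 2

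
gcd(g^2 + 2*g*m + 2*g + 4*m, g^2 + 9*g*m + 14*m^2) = g + 2*m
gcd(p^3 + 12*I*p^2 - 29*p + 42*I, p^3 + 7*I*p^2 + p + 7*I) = p^2 + 6*I*p + 7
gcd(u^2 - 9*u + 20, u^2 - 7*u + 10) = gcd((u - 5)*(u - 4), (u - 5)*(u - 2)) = u - 5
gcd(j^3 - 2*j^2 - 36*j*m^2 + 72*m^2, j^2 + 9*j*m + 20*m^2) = 1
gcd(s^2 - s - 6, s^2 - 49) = 1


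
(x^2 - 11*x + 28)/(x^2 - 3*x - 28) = (x - 4)/(x + 4)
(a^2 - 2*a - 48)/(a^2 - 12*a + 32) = (a + 6)/(a - 4)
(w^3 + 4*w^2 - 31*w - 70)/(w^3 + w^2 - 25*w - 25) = (w^2 + 9*w + 14)/(w^2 + 6*w + 5)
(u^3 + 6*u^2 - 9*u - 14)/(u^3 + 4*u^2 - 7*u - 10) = (u + 7)/(u + 5)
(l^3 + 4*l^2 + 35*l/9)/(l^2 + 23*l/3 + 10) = l*(3*l + 7)/(3*(l + 6))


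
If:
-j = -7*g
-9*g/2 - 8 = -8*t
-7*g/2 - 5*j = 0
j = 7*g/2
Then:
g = 0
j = 0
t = 1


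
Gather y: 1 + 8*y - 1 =8*y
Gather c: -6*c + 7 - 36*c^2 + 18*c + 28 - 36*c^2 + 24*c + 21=-72*c^2 + 36*c + 56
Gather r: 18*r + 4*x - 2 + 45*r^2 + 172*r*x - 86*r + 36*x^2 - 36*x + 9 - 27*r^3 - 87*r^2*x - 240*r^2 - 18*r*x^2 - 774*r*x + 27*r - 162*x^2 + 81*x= -27*r^3 + r^2*(-87*x - 195) + r*(-18*x^2 - 602*x - 41) - 126*x^2 + 49*x + 7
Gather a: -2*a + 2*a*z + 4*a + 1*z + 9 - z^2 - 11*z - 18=a*(2*z + 2) - z^2 - 10*z - 9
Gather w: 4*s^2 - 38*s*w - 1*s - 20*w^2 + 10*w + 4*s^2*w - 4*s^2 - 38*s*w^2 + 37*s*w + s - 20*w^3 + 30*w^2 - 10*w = -20*w^3 + w^2*(10 - 38*s) + w*(4*s^2 - s)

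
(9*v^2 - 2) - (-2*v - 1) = 9*v^2 + 2*v - 1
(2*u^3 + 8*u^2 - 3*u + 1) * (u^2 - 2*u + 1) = 2*u^5 + 4*u^4 - 17*u^3 + 15*u^2 - 5*u + 1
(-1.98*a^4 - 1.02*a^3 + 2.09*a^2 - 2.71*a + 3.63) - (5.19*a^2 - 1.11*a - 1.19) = -1.98*a^4 - 1.02*a^3 - 3.1*a^2 - 1.6*a + 4.82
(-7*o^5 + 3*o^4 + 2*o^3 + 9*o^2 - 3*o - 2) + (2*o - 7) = -7*o^5 + 3*o^4 + 2*o^3 + 9*o^2 - o - 9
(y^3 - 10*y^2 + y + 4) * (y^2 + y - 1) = y^5 - 9*y^4 - 10*y^3 + 15*y^2 + 3*y - 4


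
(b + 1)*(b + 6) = b^2 + 7*b + 6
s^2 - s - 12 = (s - 4)*(s + 3)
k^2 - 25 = (k - 5)*(k + 5)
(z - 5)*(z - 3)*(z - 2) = z^3 - 10*z^2 + 31*z - 30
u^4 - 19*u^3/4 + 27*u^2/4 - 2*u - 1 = (u - 2)^2*(u - 1)*(u + 1/4)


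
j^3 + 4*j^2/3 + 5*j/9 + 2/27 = (j + 1/3)^2*(j + 2/3)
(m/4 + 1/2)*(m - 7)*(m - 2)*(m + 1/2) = m^4/4 - 13*m^3/8 - 15*m^2/8 + 13*m/2 + 7/2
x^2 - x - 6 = (x - 3)*(x + 2)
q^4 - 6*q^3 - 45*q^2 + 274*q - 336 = (q - 8)*(q - 3)*(q - 2)*(q + 7)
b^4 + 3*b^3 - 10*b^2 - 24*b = b*(b - 3)*(b + 2)*(b + 4)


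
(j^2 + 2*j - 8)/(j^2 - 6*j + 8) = (j + 4)/(j - 4)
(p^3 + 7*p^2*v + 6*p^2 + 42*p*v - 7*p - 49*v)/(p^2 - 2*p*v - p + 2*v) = (p^2 + 7*p*v + 7*p + 49*v)/(p - 2*v)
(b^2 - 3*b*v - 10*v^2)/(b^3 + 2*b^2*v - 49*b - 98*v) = (b - 5*v)/(b^2 - 49)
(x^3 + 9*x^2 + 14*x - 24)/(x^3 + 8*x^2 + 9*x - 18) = (x + 4)/(x + 3)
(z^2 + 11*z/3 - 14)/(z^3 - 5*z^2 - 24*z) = (-z^2 - 11*z/3 + 14)/(z*(-z^2 + 5*z + 24))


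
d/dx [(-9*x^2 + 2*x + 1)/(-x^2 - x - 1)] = (11*x^2 + 20*x - 1)/(x^4 + 2*x^3 + 3*x^2 + 2*x + 1)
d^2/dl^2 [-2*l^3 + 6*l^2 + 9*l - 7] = 12 - 12*l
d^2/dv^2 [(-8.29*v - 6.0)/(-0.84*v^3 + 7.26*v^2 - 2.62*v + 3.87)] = (35.096544*v^5 - 252.531216*v^4 + 251.956344*v^3 + 2300.091984*v^2 - 1965.239388*v - 86.670348)/(0.592704*v^9 - 15.367968*v^8 + 138.369168*v^7 - 486.71604*v^6 + 573.184872*v^5 - 812.544444*v^4 + 497.39878*v^3 - 405.892566*v^2 + 117.718434*v - 57.960603)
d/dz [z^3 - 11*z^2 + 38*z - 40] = 3*z^2 - 22*z + 38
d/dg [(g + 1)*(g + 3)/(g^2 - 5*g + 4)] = (-9*g^2 + 2*g + 31)/(g^4 - 10*g^3 + 33*g^2 - 40*g + 16)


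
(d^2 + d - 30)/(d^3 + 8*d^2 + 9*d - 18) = (d - 5)/(d^2 + 2*d - 3)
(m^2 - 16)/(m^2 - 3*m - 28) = (m - 4)/(m - 7)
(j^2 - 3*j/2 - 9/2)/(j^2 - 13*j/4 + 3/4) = 2*(2*j + 3)/(4*j - 1)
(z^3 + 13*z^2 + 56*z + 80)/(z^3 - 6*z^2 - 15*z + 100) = (z^2 + 9*z + 20)/(z^2 - 10*z + 25)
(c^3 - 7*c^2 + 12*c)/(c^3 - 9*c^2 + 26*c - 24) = c/(c - 2)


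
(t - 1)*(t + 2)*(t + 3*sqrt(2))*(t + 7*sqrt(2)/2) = t^4 + t^3 + 13*sqrt(2)*t^3/2 + 13*sqrt(2)*t^2/2 + 19*t^2 - 13*sqrt(2)*t + 21*t - 42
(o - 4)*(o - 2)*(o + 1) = o^3 - 5*o^2 + 2*o + 8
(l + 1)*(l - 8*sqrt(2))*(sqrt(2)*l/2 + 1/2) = sqrt(2)*l^3/2 - 15*l^2/2 + sqrt(2)*l^2/2 - 15*l/2 - 4*sqrt(2)*l - 4*sqrt(2)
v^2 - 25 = (v - 5)*(v + 5)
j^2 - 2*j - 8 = (j - 4)*(j + 2)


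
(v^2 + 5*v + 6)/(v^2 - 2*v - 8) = (v + 3)/(v - 4)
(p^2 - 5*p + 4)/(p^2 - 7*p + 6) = (p - 4)/(p - 6)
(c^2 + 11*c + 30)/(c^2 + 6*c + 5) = (c + 6)/(c + 1)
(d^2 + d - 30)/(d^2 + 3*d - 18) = (d - 5)/(d - 3)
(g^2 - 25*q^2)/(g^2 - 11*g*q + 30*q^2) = (-g - 5*q)/(-g + 6*q)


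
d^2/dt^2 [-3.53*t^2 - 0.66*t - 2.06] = -7.06000000000000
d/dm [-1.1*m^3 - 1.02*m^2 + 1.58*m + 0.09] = -3.3*m^2 - 2.04*m + 1.58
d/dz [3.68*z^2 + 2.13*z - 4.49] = 7.36*z + 2.13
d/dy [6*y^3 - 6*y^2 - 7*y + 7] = 18*y^2 - 12*y - 7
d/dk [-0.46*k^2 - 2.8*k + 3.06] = -0.92*k - 2.8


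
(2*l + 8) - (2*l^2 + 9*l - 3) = -2*l^2 - 7*l + 11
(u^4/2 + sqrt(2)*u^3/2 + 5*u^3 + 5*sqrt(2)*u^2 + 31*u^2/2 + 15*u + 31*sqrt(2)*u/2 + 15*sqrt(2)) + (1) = u^4/2 + sqrt(2)*u^3/2 + 5*u^3 + 5*sqrt(2)*u^2 + 31*u^2/2 + 15*u + 31*sqrt(2)*u/2 + 1 + 15*sqrt(2)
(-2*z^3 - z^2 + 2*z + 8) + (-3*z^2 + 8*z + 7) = -2*z^3 - 4*z^2 + 10*z + 15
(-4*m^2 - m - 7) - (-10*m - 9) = -4*m^2 + 9*m + 2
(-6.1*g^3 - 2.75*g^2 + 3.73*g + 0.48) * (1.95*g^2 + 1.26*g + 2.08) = -11.895*g^5 - 13.0485*g^4 - 8.8795*g^3 - 0.0842000000000009*g^2 + 8.3632*g + 0.9984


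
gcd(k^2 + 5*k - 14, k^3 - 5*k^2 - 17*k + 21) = 1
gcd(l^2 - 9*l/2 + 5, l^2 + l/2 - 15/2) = l - 5/2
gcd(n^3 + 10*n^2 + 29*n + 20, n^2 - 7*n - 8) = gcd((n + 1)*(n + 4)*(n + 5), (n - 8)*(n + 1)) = n + 1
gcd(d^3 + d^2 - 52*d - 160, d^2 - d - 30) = d + 5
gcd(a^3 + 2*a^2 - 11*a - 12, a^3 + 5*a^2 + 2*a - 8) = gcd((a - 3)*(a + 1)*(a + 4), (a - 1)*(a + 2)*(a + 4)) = a + 4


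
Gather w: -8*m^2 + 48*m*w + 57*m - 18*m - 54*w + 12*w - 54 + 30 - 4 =-8*m^2 + 39*m + w*(48*m - 42) - 28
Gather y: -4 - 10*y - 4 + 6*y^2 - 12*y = 6*y^2 - 22*y - 8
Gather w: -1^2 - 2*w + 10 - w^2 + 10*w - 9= -w^2 + 8*w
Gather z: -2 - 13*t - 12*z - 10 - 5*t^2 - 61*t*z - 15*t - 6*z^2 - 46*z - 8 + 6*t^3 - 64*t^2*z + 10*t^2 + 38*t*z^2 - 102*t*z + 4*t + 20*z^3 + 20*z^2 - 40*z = 6*t^3 + 5*t^2 - 24*t + 20*z^3 + z^2*(38*t + 14) + z*(-64*t^2 - 163*t - 98) - 20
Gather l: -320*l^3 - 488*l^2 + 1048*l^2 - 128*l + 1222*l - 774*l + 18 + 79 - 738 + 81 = -320*l^3 + 560*l^2 + 320*l - 560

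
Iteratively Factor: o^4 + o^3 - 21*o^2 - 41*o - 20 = (o - 5)*(o^3 + 6*o^2 + 9*o + 4) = (o - 5)*(o + 1)*(o^2 + 5*o + 4) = (o - 5)*(o + 1)^2*(o + 4)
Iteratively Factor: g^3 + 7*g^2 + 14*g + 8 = (g + 2)*(g^2 + 5*g + 4) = (g + 1)*(g + 2)*(g + 4)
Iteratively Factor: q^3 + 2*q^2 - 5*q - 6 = (q - 2)*(q^2 + 4*q + 3) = (q - 2)*(q + 3)*(q + 1)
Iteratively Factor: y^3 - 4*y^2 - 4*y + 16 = (y - 2)*(y^2 - 2*y - 8) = (y - 4)*(y - 2)*(y + 2)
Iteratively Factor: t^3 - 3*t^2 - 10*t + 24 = (t - 4)*(t^2 + t - 6) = (t - 4)*(t + 3)*(t - 2)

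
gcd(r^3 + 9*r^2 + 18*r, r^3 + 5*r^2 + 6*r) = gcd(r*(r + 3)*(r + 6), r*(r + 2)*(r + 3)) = r^2 + 3*r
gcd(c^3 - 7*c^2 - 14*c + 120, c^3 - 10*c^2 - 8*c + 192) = c^2 - 2*c - 24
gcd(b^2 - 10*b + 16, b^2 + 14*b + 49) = 1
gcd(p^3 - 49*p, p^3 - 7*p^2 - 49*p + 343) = p^2 - 49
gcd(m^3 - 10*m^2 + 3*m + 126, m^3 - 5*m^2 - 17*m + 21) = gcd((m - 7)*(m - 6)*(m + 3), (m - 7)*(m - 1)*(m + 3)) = m^2 - 4*m - 21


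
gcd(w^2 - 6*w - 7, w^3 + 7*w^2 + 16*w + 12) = 1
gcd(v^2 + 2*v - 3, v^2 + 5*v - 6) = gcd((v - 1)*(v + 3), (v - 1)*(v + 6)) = v - 1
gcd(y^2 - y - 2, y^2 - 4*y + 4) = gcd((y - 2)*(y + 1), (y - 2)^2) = y - 2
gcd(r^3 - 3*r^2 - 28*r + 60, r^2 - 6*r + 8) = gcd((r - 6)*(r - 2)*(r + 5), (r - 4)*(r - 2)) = r - 2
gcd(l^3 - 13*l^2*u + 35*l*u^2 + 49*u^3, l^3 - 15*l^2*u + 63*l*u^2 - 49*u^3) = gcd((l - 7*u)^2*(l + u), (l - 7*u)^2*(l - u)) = l^2 - 14*l*u + 49*u^2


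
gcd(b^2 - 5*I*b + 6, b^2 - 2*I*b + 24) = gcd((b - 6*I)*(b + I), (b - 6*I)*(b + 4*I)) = b - 6*I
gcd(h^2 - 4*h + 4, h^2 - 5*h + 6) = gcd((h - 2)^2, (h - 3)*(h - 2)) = h - 2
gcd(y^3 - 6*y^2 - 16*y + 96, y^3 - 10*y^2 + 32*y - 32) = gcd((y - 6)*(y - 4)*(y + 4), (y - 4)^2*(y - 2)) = y - 4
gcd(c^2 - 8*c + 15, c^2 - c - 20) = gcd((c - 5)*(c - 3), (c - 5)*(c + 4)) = c - 5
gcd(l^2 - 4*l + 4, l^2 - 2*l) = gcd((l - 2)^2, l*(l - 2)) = l - 2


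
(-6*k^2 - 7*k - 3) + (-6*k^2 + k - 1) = -12*k^2 - 6*k - 4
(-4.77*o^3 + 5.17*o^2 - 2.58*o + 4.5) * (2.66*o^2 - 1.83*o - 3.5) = -12.6882*o^5 + 22.4813*o^4 + 0.3711*o^3 - 1.4036*o^2 + 0.795000000000002*o - 15.75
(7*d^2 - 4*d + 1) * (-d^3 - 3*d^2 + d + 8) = -7*d^5 - 17*d^4 + 18*d^3 + 49*d^2 - 31*d + 8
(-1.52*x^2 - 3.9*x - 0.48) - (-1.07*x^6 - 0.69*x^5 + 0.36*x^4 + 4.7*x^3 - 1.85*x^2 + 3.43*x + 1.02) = 1.07*x^6 + 0.69*x^5 - 0.36*x^4 - 4.7*x^3 + 0.33*x^2 - 7.33*x - 1.5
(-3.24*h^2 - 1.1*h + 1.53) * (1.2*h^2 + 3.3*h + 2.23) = -3.888*h^4 - 12.012*h^3 - 9.0192*h^2 + 2.596*h + 3.4119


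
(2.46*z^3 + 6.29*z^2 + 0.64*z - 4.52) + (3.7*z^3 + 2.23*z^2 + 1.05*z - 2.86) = 6.16*z^3 + 8.52*z^2 + 1.69*z - 7.38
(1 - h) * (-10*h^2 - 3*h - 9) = 10*h^3 - 7*h^2 + 6*h - 9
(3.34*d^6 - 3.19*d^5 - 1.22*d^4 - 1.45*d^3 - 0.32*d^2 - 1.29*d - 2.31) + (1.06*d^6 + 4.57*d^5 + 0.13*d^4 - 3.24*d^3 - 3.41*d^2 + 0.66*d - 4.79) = 4.4*d^6 + 1.38*d^5 - 1.09*d^4 - 4.69*d^3 - 3.73*d^2 - 0.63*d - 7.1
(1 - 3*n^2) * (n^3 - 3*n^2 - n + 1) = -3*n^5 + 9*n^4 + 4*n^3 - 6*n^2 - n + 1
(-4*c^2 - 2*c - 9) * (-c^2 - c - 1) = 4*c^4 + 6*c^3 + 15*c^2 + 11*c + 9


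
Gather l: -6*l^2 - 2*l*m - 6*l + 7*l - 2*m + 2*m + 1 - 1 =-6*l^2 + l*(1 - 2*m)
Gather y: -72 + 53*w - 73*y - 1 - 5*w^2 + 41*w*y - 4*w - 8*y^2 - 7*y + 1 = -5*w^2 + 49*w - 8*y^2 + y*(41*w - 80) - 72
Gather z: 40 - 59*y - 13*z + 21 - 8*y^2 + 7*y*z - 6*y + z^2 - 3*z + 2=-8*y^2 - 65*y + z^2 + z*(7*y - 16) + 63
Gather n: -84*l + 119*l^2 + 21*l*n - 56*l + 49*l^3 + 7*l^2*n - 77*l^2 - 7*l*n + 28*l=49*l^3 + 42*l^2 - 112*l + n*(7*l^2 + 14*l)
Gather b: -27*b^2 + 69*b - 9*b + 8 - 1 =-27*b^2 + 60*b + 7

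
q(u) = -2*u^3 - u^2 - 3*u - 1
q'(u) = -6*u^2 - 2*u - 3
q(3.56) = -114.59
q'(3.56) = -86.16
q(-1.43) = 7.09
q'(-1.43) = -12.41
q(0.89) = -5.87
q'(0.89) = -9.53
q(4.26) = -186.55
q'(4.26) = -120.41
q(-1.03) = 3.21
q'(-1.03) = -7.31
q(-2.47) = 30.45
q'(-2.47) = -34.67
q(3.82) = -138.54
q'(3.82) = -98.19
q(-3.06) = 56.12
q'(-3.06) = -53.06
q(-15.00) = 6569.00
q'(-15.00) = -1323.00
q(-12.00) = 3347.00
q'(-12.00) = -843.00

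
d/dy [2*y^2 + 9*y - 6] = 4*y + 9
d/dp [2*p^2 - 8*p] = 4*p - 8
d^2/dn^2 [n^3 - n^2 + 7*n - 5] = 6*n - 2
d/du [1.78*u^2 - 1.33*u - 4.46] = 3.56*u - 1.33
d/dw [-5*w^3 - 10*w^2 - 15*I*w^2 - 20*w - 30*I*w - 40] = -15*w^2 - w*(20 + 30*I) - 20 - 30*I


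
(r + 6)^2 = r^2 + 12*r + 36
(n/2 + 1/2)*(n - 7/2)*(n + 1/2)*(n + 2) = n^4/2 - 35*n^2/8 - 45*n/8 - 7/4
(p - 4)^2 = p^2 - 8*p + 16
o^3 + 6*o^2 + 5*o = o*(o + 1)*(o + 5)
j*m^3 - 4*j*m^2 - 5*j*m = m*(m - 5)*(j*m + j)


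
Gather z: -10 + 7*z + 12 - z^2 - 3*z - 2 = -z^2 + 4*z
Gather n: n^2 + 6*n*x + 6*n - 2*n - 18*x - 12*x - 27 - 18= n^2 + n*(6*x + 4) - 30*x - 45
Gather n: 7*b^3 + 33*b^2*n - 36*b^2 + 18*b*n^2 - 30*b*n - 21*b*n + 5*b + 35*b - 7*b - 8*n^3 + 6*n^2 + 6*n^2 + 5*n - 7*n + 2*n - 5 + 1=7*b^3 - 36*b^2 + 33*b - 8*n^3 + n^2*(18*b + 12) + n*(33*b^2 - 51*b) - 4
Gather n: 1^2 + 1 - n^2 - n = -n^2 - n + 2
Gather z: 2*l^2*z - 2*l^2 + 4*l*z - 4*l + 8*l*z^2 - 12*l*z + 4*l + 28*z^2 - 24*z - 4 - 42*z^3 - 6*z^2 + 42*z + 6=-2*l^2 - 42*z^3 + z^2*(8*l + 22) + z*(2*l^2 - 8*l + 18) + 2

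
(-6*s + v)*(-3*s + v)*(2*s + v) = 36*s^3 - 7*s*v^2 + v^3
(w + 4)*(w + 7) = w^2 + 11*w + 28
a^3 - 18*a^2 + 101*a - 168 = (a - 8)*(a - 7)*(a - 3)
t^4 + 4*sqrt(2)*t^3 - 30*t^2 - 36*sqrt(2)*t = t*(t - 3*sqrt(2))*(t + sqrt(2))*(t + 6*sqrt(2))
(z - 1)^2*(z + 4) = z^3 + 2*z^2 - 7*z + 4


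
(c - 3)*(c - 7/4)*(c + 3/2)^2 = c^4 - 7*c^3/4 - 27*c^2/4 + 81*c/16 + 189/16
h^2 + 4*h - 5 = (h - 1)*(h + 5)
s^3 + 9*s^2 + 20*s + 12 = (s + 1)*(s + 2)*(s + 6)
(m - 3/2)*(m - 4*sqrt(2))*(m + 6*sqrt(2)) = m^3 - 3*m^2/2 + 2*sqrt(2)*m^2 - 48*m - 3*sqrt(2)*m + 72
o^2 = o^2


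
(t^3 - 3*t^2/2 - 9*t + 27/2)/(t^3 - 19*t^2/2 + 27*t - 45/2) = (t + 3)/(t - 5)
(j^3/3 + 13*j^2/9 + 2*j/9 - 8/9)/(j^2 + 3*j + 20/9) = (3*j^3 + 13*j^2 + 2*j - 8)/(9*j^2 + 27*j + 20)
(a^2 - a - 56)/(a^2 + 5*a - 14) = (a - 8)/(a - 2)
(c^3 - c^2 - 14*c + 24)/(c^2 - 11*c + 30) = (c^3 - c^2 - 14*c + 24)/(c^2 - 11*c + 30)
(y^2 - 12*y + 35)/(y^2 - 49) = (y - 5)/(y + 7)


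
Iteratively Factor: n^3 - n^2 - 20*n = (n)*(n^2 - n - 20) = n*(n + 4)*(n - 5)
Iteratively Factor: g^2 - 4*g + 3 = (g - 3)*(g - 1)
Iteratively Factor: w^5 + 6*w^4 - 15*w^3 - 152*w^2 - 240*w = (w + 4)*(w^4 + 2*w^3 - 23*w^2 - 60*w) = (w + 3)*(w + 4)*(w^3 - w^2 - 20*w) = w*(w + 3)*(w + 4)*(w^2 - w - 20) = w*(w + 3)*(w + 4)^2*(w - 5)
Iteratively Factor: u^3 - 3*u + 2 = (u + 2)*(u^2 - 2*u + 1) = (u - 1)*(u + 2)*(u - 1)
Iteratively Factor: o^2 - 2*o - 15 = (o - 5)*(o + 3)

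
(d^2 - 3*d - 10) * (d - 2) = d^3 - 5*d^2 - 4*d + 20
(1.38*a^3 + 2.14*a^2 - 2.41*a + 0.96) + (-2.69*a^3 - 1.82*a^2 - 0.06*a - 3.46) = -1.31*a^3 + 0.32*a^2 - 2.47*a - 2.5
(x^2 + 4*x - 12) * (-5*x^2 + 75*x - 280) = -5*x^4 + 55*x^3 + 80*x^2 - 2020*x + 3360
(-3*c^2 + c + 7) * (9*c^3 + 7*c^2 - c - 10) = -27*c^5 - 12*c^4 + 73*c^3 + 78*c^2 - 17*c - 70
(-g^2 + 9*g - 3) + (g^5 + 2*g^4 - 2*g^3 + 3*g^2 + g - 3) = g^5 + 2*g^4 - 2*g^3 + 2*g^2 + 10*g - 6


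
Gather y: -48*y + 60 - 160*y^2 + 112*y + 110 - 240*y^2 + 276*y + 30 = -400*y^2 + 340*y + 200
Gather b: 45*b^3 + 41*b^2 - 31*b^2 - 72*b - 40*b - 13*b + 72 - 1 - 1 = 45*b^3 + 10*b^2 - 125*b + 70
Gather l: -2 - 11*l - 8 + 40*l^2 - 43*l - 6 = 40*l^2 - 54*l - 16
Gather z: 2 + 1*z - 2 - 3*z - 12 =-2*z - 12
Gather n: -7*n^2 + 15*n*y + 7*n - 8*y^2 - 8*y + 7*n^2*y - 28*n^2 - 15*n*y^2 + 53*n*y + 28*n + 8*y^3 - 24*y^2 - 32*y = n^2*(7*y - 35) + n*(-15*y^2 + 68*y + 35) + 8*y^3 - 32*y^2 - 40*y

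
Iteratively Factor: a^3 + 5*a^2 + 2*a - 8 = (a - 1)*(a^2 + 6*a + 8) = (a - 1)*(a + 2)*(a + 4)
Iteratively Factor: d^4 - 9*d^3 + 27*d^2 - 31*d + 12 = (d - 3)*(d^3 - 6*d^2 + 9*d - 4) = (d - 3)*(d - 1)*(d^2 - 5*d + 4) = (d - 4)*(d - 3)*(d - 1)*(d - 1)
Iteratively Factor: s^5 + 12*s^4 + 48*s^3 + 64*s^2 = (s)*(s^4 + 12*s^3 + 48*s^2 + 64*s) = s*(s + 4)*(s^3 + 8*s^2 + 16*s) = s*(s + 4)^2*(s^2 + 4*s) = s*(s + 4)^3*(s)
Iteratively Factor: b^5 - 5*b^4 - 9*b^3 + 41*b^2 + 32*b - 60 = (b - 3)*(b^4 - 2*b^3 - 15*b^2 - 4*b + 20) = (b - 3)*(b - 1)*(b^3 - b^2 - 16*b - 20) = (b - 5)*(b - 3)*(b - 1)*(b^2 + 4*b + 4) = (b - 5)*(b - 3)*(b - 1)*(b + 2)*(b + 2)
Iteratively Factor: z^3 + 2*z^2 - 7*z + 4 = (z - 1)*(z^2 + 3*z - 4) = (z - 1)^2*(z + 4)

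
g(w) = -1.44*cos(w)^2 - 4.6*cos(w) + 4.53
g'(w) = 2.88*sin(w)*cos(w) + 4.6*sin(w)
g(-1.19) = 2.62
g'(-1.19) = -5.26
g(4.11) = 6.67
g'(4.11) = -2.45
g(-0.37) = -1.01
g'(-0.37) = -2.63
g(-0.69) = 0.13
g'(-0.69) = -4.34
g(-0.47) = -0.72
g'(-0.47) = -3.25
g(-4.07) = 6.77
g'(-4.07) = 2.30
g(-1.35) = 3.45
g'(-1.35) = -5.10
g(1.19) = 2.62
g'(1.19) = 5.26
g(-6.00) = -1.21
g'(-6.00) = 2.06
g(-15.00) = 7.19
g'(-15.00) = -1.57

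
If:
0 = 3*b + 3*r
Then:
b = -r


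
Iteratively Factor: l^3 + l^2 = (l)*(l^2 + l) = l*(l + 1)*(l)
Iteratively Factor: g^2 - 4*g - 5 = (g + 1)*(g - 5)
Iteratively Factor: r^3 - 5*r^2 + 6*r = (r - 3)*(r^2 - 2*r) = r*(r - 3)*(r - 2)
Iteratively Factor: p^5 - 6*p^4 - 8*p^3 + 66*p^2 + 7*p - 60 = (p - 4)*(p^4 - 2*p^3 - 16*p^2 + 2*p + 15) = (p - 4)*(p + 1)*(p^3 - 3*p^2 - 13*p + 15) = (p - 5)*(p - 4)*(p + 1)*(p^2 + 2*p - 3) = (p - 5)*(p - 4)*(p + 1)*(p + 3)*(p - 1)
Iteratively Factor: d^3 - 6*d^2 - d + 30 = (d + 2)*(d^2 - 8*d + 15) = (d - 3)*(d + 2)*(d - 5)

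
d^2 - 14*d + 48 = (d - 8)*(d - 6)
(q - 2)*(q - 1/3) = q^2 - 7*q/3 + 2/3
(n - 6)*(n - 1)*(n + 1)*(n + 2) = n^4 - 4*n^3 - 13*n^2 + 4*n + 12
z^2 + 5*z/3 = z*(z + 5/3)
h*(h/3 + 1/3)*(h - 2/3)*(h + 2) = h^4/3 + 7*h^3/9 - 4*h/9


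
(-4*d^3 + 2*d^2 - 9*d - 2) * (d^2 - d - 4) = -4*d^5 + 6*d^4 + 5*d^3 - d^2 + 38*d + 8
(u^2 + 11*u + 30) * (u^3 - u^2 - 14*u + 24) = u^5 + 10*u^4 + 5*u^3 - 160*u^2 - 156*u + 720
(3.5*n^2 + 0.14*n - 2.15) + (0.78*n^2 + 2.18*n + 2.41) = 4.28*n^2 + 2.32*n + 0.26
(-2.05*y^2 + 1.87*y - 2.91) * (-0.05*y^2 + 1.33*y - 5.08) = 0.1025*y^4 - 2.82*y^3 + 13.0466*y^2 - 13.3699*y + 14.7828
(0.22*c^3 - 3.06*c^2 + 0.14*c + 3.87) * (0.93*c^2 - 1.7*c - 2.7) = 0.2046*c^5 - 3.2198*c^4 + 4.7382*c^3 + 11.6231*c^2 - 6.957*c - 10.449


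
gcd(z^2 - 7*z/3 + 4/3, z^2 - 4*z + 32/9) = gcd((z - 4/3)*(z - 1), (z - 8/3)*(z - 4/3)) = z - 4/3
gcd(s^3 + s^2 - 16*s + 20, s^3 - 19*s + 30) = s^2 + 3*s - 10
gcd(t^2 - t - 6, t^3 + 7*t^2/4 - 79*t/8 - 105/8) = t - 3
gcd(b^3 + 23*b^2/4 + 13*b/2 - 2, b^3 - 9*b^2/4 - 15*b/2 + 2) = b^2 + 7*b/4 - 1/2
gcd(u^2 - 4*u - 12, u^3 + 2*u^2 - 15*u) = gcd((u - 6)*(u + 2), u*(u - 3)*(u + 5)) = 1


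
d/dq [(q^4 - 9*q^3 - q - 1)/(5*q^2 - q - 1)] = 2*q*(5*q^4 - 24*q^3 + 7*q^2 + 16*q + 5)/(25*q^4 - 10*q^3 - 9*q^2 + 2*q + 1)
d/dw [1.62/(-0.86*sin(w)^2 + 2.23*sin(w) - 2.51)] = (2.7864*sin(w) - 3.6126)*cos(w)/(0.86*sin(w)^2 - 2.23*sin(w) + 2.51)^2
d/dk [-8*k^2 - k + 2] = -16*k - 1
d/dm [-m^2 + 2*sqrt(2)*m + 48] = -2*m + 2*sqrt(2)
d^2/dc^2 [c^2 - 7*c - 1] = 2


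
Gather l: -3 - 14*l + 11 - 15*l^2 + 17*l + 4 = -15*l^2 + 3*l + 12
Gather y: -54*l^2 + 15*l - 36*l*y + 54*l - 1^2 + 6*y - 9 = -54*l^2 + 69*l + y*(6 - 36*l) - 10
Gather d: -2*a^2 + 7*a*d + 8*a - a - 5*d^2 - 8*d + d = -2*a^2 + 7*a - 5*d^2 + d*(7*a - 7)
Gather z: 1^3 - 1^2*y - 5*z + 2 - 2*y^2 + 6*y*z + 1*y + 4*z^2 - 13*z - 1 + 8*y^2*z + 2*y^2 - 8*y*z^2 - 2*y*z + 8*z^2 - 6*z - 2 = z^2*(12 - 8*y) + z*(8*y^2 + 4*y - 24)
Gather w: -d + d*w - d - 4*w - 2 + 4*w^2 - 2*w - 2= -2*d + 4*w^2 + w*(d - 6) - 4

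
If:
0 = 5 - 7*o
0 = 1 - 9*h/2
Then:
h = 2/9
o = 5/7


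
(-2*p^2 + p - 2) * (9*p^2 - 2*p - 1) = -18*p^4 + 13*p^3 - 18*p^2 + 3*p + 2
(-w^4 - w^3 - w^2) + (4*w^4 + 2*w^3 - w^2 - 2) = 3*w^4 + w^3 - 2*w^2 - 2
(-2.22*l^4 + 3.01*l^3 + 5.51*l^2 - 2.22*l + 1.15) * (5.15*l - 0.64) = -11.433*l^5 + 16.9223*l^4 + 26.4501*l^3 - 14.9594*l^2 + 7.3433*l - 0.736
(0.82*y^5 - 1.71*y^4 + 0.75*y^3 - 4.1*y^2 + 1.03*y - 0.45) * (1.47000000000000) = 1.2054*y^5 - 2.5137*y^4 + 1.1025*y^3 - 6.027*y^2 + 1.5141*y - 0.6615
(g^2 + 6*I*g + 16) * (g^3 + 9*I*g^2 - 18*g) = g^5 + 15*I*g^4 - 56*g^3 + 36*I*g^2 - 288*g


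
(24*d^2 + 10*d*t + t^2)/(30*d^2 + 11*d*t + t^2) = (4*d + t)/(5*d + t)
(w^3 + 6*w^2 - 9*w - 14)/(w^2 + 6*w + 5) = (w^2 + 5*w - 14)/(w + 5)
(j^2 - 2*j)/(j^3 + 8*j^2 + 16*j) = (j - 2)/(j^2 + 8*j + 16)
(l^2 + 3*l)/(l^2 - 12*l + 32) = l*(l + 3)/(l^2 - 12*l + 32)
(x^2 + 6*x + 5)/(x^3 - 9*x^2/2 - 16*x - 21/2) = 2*(x + 5)/(2*x^2 - 11*x - 21)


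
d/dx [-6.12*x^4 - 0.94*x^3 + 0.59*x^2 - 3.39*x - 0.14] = -24.48*x^3 - 2.82*x^2 + 1.18*x - 3.39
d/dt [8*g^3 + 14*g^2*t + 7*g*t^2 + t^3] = 14*g^2 + 14*g*t + 3*t^2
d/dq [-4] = 0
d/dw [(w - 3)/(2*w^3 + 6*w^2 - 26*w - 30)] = (-w - 3)/(w^4 + 12*w^3 + 46*w^2 + 60*w + 25)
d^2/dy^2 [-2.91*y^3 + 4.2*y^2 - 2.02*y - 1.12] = 8.4 - 17.46*y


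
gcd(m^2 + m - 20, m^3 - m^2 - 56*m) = 1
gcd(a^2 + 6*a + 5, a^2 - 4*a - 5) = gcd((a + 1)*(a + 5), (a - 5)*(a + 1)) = a + 1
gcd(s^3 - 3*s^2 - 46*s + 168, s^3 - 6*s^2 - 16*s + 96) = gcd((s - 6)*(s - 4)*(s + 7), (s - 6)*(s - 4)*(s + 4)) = s^2 - 10*s + 24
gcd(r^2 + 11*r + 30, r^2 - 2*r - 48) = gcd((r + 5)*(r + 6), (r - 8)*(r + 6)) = r + 6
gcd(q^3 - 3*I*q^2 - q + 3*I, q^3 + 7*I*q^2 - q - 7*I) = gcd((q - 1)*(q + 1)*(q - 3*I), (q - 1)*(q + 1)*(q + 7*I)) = q^2 - 1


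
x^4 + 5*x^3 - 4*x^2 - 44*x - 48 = (x - 3)*(x + 2)^2*(x + 4)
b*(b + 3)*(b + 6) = b^3 + 9*b^2 + 18*b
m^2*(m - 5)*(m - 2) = m^4 - 7*m^3 + 10*m^2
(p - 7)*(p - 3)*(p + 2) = p^3 - 8*p^2 + p + 42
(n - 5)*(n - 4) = n^2 - 9*n + 20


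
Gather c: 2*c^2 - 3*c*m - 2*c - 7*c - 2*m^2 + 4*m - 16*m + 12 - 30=2*c^2 + c*(-3*m - 9) - 2*m^2 - 12*m - 18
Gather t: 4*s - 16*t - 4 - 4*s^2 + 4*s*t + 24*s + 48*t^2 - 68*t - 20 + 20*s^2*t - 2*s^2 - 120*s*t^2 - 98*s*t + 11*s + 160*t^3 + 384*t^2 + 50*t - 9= -6*s^2 + 39*s + 160*t^3 + t^2*(432 - 120*s) + t*(20*s^2 - 94*s - 34) - 33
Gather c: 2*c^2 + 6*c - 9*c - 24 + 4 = 2*c^2 - 3*c - 20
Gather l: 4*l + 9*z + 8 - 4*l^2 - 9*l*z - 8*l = -4*l^2 + l*(-9*z - 4) + 9*z + 8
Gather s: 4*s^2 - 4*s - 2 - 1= 4*s^2 - 4*s - 3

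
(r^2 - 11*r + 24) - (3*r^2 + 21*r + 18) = -2*r^2 - 32*r + 6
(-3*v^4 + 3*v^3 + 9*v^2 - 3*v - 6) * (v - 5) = -3*v^5 + 18*v^4 - 6*v^3 - 48*v^2 + 9*v + 30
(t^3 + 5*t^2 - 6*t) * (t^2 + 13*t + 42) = t^5 + 18*t^4 + 101*t^3 + 132*t^2 - 252*t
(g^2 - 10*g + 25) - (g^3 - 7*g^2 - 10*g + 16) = -g^3 + 8*g^2 + 9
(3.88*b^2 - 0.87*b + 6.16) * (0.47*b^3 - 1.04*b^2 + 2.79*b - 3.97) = 1.8236*b^5 - 4.4441*b^4 + 14.6252*b^3 - 24.2373*b^2 + 20.6403*b - 24.4552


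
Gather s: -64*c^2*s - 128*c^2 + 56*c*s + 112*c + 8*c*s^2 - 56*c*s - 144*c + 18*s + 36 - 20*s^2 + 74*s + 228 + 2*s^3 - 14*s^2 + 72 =-128*c^2 - 32*c + 2*s^3 + s^2*(8*c - 34) + s*(92 - 64*c^2) + 336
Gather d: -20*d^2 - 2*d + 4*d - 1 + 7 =-20*d^2 + 2*d + 6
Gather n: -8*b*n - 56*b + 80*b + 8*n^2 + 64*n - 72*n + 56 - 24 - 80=24*b + 8*n^2 + n*(-8*b - 8) - 48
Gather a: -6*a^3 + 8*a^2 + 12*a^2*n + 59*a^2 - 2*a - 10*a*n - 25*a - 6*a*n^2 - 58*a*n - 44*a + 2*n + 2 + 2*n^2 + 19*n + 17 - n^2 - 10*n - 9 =-6*a^3 + a^2*(12*n + 67) + a*(-6*n^2 - 68*n - 71) + n^2 + 11*n + 10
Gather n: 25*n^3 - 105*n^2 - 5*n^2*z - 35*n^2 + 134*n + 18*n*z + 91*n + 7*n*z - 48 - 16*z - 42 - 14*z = 25*n^3 + n^2*(-5*z - 140) + n*(25*z + 225) - 30*z - 90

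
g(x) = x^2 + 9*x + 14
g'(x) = 2*x + 9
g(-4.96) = -6.04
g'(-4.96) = -0.92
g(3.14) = 52.12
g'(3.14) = 15.28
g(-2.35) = -1.63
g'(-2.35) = 4.30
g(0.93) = 23.23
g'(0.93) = 10.86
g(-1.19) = 4.71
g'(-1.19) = 6.62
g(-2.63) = -2.75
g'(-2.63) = 3.74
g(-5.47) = -5.31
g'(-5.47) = -1.94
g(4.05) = 66.85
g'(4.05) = 17.10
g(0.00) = 14.00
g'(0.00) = 9.00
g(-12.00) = 50.00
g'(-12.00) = -15.00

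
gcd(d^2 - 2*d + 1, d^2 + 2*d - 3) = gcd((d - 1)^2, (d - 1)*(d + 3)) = d - 1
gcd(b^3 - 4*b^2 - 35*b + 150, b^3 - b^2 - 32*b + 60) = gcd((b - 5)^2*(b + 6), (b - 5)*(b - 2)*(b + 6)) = b^2 + b - 30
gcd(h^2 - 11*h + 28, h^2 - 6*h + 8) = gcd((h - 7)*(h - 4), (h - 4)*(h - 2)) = h - 4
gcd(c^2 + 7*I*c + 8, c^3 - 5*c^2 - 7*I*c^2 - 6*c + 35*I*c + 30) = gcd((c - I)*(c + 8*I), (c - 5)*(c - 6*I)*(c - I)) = c - I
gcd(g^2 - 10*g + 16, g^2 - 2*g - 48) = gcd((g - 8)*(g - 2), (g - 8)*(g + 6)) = g - 8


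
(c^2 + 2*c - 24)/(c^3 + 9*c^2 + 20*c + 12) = (c - 4)/(c^2 + 3*c + 2)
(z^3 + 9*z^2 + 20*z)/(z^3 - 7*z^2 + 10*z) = (z^2 + 9*z + 20)/(z^2 - 7*z + 10)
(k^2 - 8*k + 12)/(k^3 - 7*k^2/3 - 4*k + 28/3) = 3*(k - 6)/(3*k^2 - k - 14)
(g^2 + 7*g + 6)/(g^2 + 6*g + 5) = (g + 6)/(g + 5)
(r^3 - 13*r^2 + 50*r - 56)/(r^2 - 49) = (r^2 - 6*r + 8)/(r + 7)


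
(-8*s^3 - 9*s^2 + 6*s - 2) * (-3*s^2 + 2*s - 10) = 24*s^5 + 11*s^4 + 44*s^3 + 108*s^2 - 64*s + 20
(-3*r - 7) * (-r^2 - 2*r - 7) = 3*r^3 + 13*r^2 + 35*r + 49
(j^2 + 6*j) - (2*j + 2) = j^2 + 4*j - 2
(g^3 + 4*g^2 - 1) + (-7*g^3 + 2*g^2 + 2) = -6*g^3 + 6*g^2 + 1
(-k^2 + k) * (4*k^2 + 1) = -4*k^4 + 4*k^3 - k^2 + k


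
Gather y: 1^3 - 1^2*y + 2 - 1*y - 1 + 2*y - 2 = 0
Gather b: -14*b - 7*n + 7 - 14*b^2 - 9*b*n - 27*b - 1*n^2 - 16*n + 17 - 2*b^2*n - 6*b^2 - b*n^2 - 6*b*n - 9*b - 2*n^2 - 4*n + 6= b^2*(-2*n - 20) + b*(-n^2 - 15*n - 50) - 3*n^2 - 27*n + 30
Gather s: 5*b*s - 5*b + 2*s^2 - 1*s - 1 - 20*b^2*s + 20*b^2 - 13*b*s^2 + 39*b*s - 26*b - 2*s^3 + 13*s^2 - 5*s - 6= 20*b^2 - 31*b - 2*s^3 + s^2*(15 - 13*b) + s*(-20*b^2 + 44*b - 6) - 7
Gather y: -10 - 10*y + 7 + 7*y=-3*y - 3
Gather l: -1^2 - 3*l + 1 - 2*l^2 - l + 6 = -2*l^2 - 4*l + 6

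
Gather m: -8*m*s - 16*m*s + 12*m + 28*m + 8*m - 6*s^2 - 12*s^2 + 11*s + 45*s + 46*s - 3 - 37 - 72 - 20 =m*(48 - 24*s) - 18*s^2 + 102*s - 132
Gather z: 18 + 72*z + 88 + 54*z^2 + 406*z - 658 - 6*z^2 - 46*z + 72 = 48*z^2 + 432*z - 480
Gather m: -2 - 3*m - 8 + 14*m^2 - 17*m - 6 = 14*m^2 - 20*m - 16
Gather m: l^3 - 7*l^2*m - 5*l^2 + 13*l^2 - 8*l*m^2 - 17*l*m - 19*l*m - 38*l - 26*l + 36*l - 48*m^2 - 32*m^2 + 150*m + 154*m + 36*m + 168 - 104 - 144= l^3 + 8*l^2 - 28*l + m^2*(-8*l - 80) + m*(-7*l^2 - 36*l + 340) - 80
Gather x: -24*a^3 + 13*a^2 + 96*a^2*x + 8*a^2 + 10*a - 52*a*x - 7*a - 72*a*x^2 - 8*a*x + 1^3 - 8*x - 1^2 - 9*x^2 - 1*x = -24*a^3 + 21*a^2 + 3*a + x^2*(-72*a - 9) + x*(96*a^2 - 60*a - 9)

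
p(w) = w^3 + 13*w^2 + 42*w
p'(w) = 3*w^2 + 26*w + 42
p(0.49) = 23.82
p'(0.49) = 55.46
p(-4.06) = -23.16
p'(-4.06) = -14.11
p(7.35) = 1408.06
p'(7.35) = 395.17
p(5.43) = 771.47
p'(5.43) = 271.63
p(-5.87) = -0.86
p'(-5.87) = -7.25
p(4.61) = 567.87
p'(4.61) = 225.62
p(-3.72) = -27.82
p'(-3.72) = -13.20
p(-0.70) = -23.37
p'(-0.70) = 25.27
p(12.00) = 4104.00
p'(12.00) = 786.00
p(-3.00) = -36.00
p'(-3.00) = -9.00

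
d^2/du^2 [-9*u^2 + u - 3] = -18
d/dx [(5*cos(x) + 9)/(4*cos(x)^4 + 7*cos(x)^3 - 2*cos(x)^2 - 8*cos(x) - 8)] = 16*(60*cos(x)^4 + 214*cos(x)^3 + 179*cos(x)^2 - 36*cos(x) - 32)*sin(x)/(16*sin(x)^4 - 24*sin(x)^2 - 11*cos(x) + 7*cos(3*x) - 24)^2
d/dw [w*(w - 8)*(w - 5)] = 3*w^2 - 26*w + 40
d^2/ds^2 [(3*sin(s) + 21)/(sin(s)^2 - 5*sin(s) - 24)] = 3*(sin(s)^5 + 33*sin(s)^4 + 37*sin(s)^3 + 685*sin(s)^2 - 198*sin(s) - 446)/(-sin(s)^2 + 5*sin(s) + 24)^3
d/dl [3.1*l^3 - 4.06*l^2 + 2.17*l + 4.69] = 9.3*l^2 - 8.12*l + 2.17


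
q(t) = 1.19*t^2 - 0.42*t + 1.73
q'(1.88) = 4.05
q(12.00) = 168.05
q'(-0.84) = -2.42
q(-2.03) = 7.49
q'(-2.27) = -5.82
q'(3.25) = 7.32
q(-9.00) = 101.90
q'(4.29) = 9.79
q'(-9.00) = -21.84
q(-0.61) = 2.43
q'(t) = 2.38*t - 0.42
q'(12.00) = 28.14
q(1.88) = 5.15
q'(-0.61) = -1.87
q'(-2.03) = -5.25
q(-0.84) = 2.92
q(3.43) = 14.29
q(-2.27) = 8.82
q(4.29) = 21.83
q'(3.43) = 7.74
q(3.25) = 12.93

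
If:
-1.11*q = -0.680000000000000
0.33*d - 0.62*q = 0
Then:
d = 1.15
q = 0.61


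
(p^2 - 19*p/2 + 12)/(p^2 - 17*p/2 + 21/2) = (p - 8)/(p - 7)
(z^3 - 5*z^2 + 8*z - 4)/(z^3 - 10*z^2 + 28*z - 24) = (z - 1)/(z - 6)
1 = 1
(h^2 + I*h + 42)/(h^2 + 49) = (h - 6*I)/(h - 7*I)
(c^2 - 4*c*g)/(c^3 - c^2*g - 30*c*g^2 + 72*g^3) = c/(c^2 + 3*c*g - 18*g^2)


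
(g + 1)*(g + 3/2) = g^2 + 5*g/2 + 3/2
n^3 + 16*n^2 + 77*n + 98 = (n + 2)*(n + 7)^2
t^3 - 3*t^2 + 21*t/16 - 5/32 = (t - 5/2)*(t - 1/4)^2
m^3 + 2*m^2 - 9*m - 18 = (m - 3)*(m + 2)*(m + 3)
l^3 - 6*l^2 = l^2*(l - 6)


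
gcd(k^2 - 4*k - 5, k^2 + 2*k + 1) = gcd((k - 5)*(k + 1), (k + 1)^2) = k + 1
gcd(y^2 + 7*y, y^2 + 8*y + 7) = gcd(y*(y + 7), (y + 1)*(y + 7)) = y + 7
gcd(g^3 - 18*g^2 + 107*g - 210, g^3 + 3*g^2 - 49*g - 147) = g - 7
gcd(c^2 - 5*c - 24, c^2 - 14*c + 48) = c - 8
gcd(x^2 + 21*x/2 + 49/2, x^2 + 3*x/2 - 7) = x + 7/2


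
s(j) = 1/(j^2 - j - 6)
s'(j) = (1 - 2*j)/(j^2 - j - 6)^2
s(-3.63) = 0.09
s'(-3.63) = 0.07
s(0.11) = -0.16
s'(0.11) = 0.02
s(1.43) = -0.19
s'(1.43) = -0.06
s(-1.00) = -0.25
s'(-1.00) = 0.19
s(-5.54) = 0.03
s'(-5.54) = 0.01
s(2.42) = -0.39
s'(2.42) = -0.58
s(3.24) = 0.80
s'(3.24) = -3.46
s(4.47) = 0.11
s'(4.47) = -0.09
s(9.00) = 0.02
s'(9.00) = 0.00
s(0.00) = -0.17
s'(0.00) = 0.03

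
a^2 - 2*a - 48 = (a - 8)*(a + 6)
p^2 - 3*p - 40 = (p - 8)*(p + 5)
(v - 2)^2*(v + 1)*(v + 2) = v^4 - v^3 - 6*v^2 + 4*v + 8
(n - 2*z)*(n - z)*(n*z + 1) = n^3*z - 3*n^2*z^2 + n^2 + 2*n*z^3 - 3*n*z + 2*z^2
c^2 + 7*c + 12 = (c + 3)*(c + 4)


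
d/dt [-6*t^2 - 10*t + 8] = -12*t - 10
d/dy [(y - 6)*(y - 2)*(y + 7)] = 3*y^2 - 2*y - 44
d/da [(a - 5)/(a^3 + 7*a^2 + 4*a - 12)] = (a^3 + 7*a^2 + 4*a - (a - 5)*(3*a^2 + 14*a + 4) - 12)/(a^3 + 7*a^2 + 4*a - 12)^2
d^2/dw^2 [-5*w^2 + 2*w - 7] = -10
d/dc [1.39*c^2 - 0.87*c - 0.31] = 2.78*c - 0.87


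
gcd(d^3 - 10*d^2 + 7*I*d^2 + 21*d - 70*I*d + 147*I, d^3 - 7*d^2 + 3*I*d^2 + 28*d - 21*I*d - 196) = d^2 + d*(-7 + 7*I) - 49*I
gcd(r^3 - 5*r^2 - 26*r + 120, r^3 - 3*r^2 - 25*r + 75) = r + 5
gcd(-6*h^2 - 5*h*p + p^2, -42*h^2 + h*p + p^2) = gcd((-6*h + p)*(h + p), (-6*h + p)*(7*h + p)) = -6*h + p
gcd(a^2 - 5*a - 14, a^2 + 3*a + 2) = a + 2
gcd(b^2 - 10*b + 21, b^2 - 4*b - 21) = b - 7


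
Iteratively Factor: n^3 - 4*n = (n - 2)*(n^2 + 2*n) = (n - 2)*(n + 2)*(n)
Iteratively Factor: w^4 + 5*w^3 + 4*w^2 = (w)*(w^3 + 5*w^2 + 4*w) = w*(w + 1)*(w^2 + 4*w) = w^2*(w + 1)*(w + 4)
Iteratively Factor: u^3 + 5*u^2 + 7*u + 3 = (u + 1)*(u^2 + 4*u + 3) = (u + 1)^2*(u + 3)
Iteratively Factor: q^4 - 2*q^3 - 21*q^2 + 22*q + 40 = (q - 5)*(q^3 + 3*q^2 - 6*q - 8) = (q - 5)*(q + 4)*(q^2 - q - 2) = (q - 5)*(q - 2)*(q + 4)*(q + 1)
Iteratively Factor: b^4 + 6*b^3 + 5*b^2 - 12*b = (b)*(b^3 + 6*b^2 + 5*b - 12) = b*(b + 4)*(b^2 + 2*b - 3) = b*(b - 1)*(b + 4)*(b + 3)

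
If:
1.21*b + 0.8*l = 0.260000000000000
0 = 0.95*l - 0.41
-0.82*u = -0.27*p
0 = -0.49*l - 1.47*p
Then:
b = -0.07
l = 0.43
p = -0.14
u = -0.05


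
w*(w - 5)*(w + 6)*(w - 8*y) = w^4 - 8*w^3*y + w^3 - 8*w^2*y - 30*w^2 + 240*w*y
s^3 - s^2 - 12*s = s*(s - 4)*(s + 3)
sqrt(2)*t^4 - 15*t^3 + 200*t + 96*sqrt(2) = (t - 6*sqrt(2))*(t - 4*sqrt(2))*(t + 2*sqrt(2))*(sqrt(2)*t + 1)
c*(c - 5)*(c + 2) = c^3 - 3*c^2 - 10*c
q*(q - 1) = q^2 - q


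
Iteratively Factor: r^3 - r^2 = (r)*(r^2 - r) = r*(r - 1)*(r)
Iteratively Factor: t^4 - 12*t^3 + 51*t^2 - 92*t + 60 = (t - 3)*(t^3 - 9*t^2 + 24*t - 20) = (t - 5)*(t - 3)*(t^2 - 4*t + 4) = (t - 5)*(t - 3)*(t - 2)*(t - 2)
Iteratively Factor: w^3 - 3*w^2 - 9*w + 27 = (w - 3)*(w^2 - 9) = (w - 3)*(w + 3)*(w - 3)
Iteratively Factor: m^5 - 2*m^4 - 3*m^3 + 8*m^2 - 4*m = (m - 1)*(m^4 - m^3 - 4*m^2 + 4*m) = m*(m - 1)*(m^3 - m^2 - 4*m + 4) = m*(m - 1)*(m + 2)*(m^2 - 3*m + 2) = m*(m - 2)*(m - 1)*(m + 2)*(m - 1)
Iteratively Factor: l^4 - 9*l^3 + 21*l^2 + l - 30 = (l + 1)*(l^3 - 10*l^2 + 31*l - 30) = (l - 2)*(l + 1)*(l^2 - 8*l + 15) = (l - 3)*(l - 2)*(l + 1)*(l - 5)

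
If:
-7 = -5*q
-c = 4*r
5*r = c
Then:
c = 0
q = 7/5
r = 0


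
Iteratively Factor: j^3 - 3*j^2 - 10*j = (j)*(j^2 - 3*j - 10) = j*(j + 2)*(j - 5)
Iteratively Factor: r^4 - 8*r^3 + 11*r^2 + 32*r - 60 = (r - 5)*(r^3 - 3*r^2 - 4*r + 12) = (r - 5)*(r - 2)*(r^2 - r - 6) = (r - 5)*(r - 2)*(r + 2)*(r - 3)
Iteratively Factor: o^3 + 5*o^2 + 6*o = (o + 2)*(o^2 + 3*o) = o*(o + 2)*(o + 3)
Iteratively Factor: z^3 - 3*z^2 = (z)*(z^2 - 3*z) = z*(z - 3)*(z)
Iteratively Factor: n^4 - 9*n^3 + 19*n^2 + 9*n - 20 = (n + 1)*(n^3 - 10*n^2 + 29*n - 20) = (n - 4)*(n + 1)*(n^2 - 6*n + 5) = (n - 4)*(n - 1)*(n + 1)*(n - 5)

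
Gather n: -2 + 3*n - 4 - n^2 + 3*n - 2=-n^2 + 6*n - 8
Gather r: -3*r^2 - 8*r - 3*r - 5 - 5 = -3*r^2 - 11*r - 10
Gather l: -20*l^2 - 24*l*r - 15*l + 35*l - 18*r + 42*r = -20*l^2 + l*(20 - 24*r) + 24*r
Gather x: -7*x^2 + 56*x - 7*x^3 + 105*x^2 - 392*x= -7*x^3 + 98*x^2 - 336*x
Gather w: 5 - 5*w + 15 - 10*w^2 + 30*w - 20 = -10*w^2 + 25*w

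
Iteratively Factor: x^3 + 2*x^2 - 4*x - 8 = (x - 2)*(x^2 + 4*x + 4) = (x - 2)*(x + 2)*(x + 2)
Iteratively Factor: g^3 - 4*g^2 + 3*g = (g - 3)*(g^2 - g) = (g - 3)*(g - 1)*(g)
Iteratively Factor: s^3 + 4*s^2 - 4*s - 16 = (s - 2)*(s^2 + 6*s + 8) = (s - 2)*(s + 2)*(s + 4)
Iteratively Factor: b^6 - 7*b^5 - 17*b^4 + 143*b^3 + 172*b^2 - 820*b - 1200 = (b - 5)*(b^5 - 2*b^4 - 27*b^3 + 8*b^2 + 212*b + 240) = (b - 5)*(b + 2)*(b^4 - 4*b^3 - 19*b^2 + 46*b + 120) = (b - 5)*(b - 4)*(b + 2)*(b^3 - 19*b - 30) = (b - 5)^2*(b - 4)*(b + 2)*(b^2 + 5*b + 6) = (b - 5)^2*(b - 4)*(b + 2)*(b + 3)*(b + 2)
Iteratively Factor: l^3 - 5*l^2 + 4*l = (l)*(l^2 - 5*l + 4) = l*(l - 1)*(l - 4)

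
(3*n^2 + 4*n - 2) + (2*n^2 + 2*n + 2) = 5*n^2 + 6*n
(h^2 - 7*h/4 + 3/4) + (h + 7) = h^2 - 3*h/4 + 31/4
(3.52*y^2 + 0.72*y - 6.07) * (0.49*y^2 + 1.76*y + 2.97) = 1.7248*y^4 + 6.548*y^3 + 8.7473*y^2 - 8.5448*y - 18.0279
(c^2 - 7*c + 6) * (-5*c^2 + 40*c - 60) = -5*c^4 + 75*c^3 - 370*c^2 + 660*c - 360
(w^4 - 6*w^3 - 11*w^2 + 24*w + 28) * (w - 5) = w^5 - 11*w^4 + 19*w^3 + 79*w^2 - 92*w - 140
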